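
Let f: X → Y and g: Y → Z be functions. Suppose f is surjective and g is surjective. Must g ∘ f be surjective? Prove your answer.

Let c ∈ Z. Since g is surjective, there is b ∈ Y with g(b) = c. Since f is surjective, there is a ∈ X with f(a) = b.
Then (g ∘ f)(a) = g(b) = c. Therefore g ∘ f is surjective.

surjective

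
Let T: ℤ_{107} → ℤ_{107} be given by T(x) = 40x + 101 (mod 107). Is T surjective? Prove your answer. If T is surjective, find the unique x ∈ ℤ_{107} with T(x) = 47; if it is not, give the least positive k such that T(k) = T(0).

By definition, surjectivity means every element of the codomain has a preimage under T.
Since gcd(40, 107) = 1, 40 is invertible modulo 107. Euclid's algorithm: 107 = 2·40 + 27, 40 = 1·27 + 13, 27 = 2·13 + 1; back-substituting gives 1 = 99·40 − 37·107, so 40⁻¹ ≡ 99 (mod 107).
For any y ∈ ℤ_{107}, x = 99(y − 101) mod 107 satisfies T(x) = 40·99(y − 101) + 101 ≡ y (since 40·99 ≡ 1 mod 107). So every y has a preimage.
Hence T is surjective.
Since T is surjective, we find T⁻¹(47): we need 40x ≡ 47 − 101 ≡ 53 (mod 107). Using 40⁻¹ = 99: x ≡ 99·53 = 5247 = 49·107 + 4, so x = 4.
Check: T(4) = 40·4 + 101 = 261 = 2·107 + 47 ≡ 47 (mod 107).

4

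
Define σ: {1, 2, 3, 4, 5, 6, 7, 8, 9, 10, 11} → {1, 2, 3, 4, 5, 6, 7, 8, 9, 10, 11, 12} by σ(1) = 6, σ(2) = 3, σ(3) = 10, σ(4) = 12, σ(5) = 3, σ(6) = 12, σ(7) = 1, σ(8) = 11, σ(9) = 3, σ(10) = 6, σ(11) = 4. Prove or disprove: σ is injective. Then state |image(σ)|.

σ(2) = 3 = σ(5) with 2 ≠ 5, so σ is not injective.
The image of σ is {1, 3, 4, 6, 10, 11, 12}, which has 7 elements.

7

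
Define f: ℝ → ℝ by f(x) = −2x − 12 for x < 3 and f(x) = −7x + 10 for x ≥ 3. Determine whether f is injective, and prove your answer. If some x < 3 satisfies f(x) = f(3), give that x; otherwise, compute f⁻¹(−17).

Both pieces are strictly decreasing (slopes −2 and −7), so each is injective on its own interval.
The left piece maps (−∞, 3) onto (−18, ∞); the right piece maps [3, ∞) onto (−∞, −11].
These images overlap. In particular f(3) = −11 (right piece), and solving −2x − 12 = −11 on the left piece gives x = −1/2 < 3.
So f(−1/2) = f(3) with −1/2 ≠ 3, and f is not injective. This x = −1/2 is the requested value below 3.

-1/2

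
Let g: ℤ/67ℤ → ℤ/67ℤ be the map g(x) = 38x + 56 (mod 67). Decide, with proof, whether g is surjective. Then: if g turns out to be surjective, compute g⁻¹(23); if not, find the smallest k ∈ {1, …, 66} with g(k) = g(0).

15

Since gcd(38, 67) = 1, 38 is invertible modulo 67. Euclid's algorithm: 67 = 1·38 + 29, 38 = 1·29 + 9, 29 = 3·9 + 2, 9 = 4·2 + 1; back-substituting gives 1 = 30·38 − 17·67, so 38⁻¹ ≡ 30 (mod 67).
Then y ↦ 30(y − 56) is a two-sided inverse to g, so every y ∈ ℤ/67ℤ has a preimage.
Thus g is surjective.
Since g is surjective, we compute g⁻¹(23): solve 38x + 56 ≡ 23 (mod 67), i.e. 38x ≡ 34 (mod 67).
Multiplying by 38⁻¹ = 30 gives x ≡ 30·34 = 1020 = 15·67 + 15 ≡ 15 (mod 67).
Check: g(15) = 38·15 + 56 = 626 = 9·67 + 23 ≡ 23 (mod 67).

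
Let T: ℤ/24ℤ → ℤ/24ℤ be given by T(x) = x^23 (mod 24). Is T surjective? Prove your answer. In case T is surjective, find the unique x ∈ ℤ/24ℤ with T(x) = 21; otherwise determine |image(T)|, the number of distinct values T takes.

15

T(0) = 0^23 = 0.
T(6): Repeated squaring mod 24: 6^1 ≡ 6, 6^2 ≡ 6² = 36 ≡ 12, 6^4 ≡ 12² = 144 ≡ 0, 6^8 ≡ 0² = 0, 6^16 ≡ 0² = 0. Since 23 = 16 + 4 + 2 + 1, 6^23 ≡ 0·0·12·6: 0·0 = 0, then 0·12 = 0, then 0·6 = 0. So 6^23 ≡ 0 (mod 24).
So T(0) = T(6) = 0 while 0 ≠ 6, thus T is not injective.
A non-injective map from the 24-element set ℤ/24ℤ to itself takes at most 23 distinct values, so it cannot be surjective. Hence T is not surjective.
Since T is not surjective, we determine |image(T)|. Computing x^23 mod 24 for each x (by repeated squaring, reducing mod 24 at every step), the values T(0), T(1), …, T(23) are: 0, 1, 8, 3, 16, 5, 0, 7, 8, 9, 16, 11, 0, 13, 8, 15, 16, 17, 0, 19, 8, 21, 16, 23.
The distinct values are {0, 1, 3, 5, 7, 8, 9, 11, 13, 15, 16, 17, 19, 21, 23}; there are 15 of them.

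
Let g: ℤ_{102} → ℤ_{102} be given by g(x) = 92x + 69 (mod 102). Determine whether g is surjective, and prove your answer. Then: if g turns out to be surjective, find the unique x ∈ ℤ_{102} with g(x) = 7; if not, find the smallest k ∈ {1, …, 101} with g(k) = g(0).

Recall that g is surjective if every y in the codomain equals g(x) for some x in the domain.
Since gcd(92, 102) = 2, we have 92x ≡ 0 (mod 2) for all x, so g(x) ≡ 1 (mod 2).
But 0 ≢ 1 (mod 2), so 0 ∈ ℤ_{102} has no preimage. Hence g is not surjective.
Since g is not surjective, we find the least positive k with g(k) = g(0): this means 92k ≡ 0 (mod 102), i.e. 102 ∣ 92k. Since gcd(92, 102) = 2, dividing through by 2 this holds exactly when 51 ∣ 46k, and as gcd(46, 51) = 1, exactly when 51 ∣ k.
The smallest positive such k is 51.

51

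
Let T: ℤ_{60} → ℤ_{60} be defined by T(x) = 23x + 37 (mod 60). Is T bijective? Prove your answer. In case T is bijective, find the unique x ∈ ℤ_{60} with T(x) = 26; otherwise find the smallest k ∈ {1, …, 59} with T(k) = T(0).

By definition, T is injective when T(a) = T(b) forces a = b.
Suppose T(a) = T(b) in ℤ_{60}. Then 23a + 37 ≡ 23b + 37 (mod 60), so 23(a − b) ≡ 0 (mod 60).
Since gcd(23, 60) = 1, 23 is invertible modulo 60, therefore a − b ≡ 0 (mod 60), i.e. a = b.
We now compute 23⁻¹ mod 60 explicitly. Euclid's algorithm: 60 = 2·23 + 14, 23 = 1·14 + 9, 14 = 1·9 + 5, 9 = 1·5 + 4, 5 = 1·4 + 1; back-substituting gives 1 = 47·23 − 18·60, so 23⁻¹ ≡ 47 (mod 60).
Then y ↦ 47(y − 37) is a two-sided inverse to T, so every y ∈ ℤ_{60} has a preimage.
Thus T is bijective.
Since T is bijective, we find T⁻¹(26): we need 23x ≡ 26 − 37 ≡ 49 (mod 60). Using 23⁻¹ = 47: x ≡ 47·49 = 2303 = 38·60 + 23, so x = 23.
Check: T(23) = 23·23 + 37 = 566 = 9·60 + 26 ≡ 26 (mod 60).

23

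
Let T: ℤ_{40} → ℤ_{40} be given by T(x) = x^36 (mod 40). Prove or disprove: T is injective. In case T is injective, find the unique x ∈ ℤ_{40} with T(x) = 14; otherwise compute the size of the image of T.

T(1) = 1^36 = 1.
T(3): Repeated squaring mod 40: 3^1 ≡ 3, 3^2 ≡ 3² = 9, 3^4 ≡ 9² = 81 ≡ 1, 3^8 ≡ 1² = 1, 3^16 ≡ 1² = 1, 3^32 ≡ 1² = 1. Since 36 = 32 + 4, 3^36 ≡ 1·1: 1·1 = 1. So 3^36 ≡ 1 (mod 40).
So T(1) = T(3) = 1 while 1 ≠ 3, hence T is not injective.
Since T is not injective, we determine |image(T)|. Computing x^36 mod 40 for each x (by repeated squaring, reducing mod 40 at every step), the values T(0), T(1), …, T(39) are: 0, 1, 16, 1, 16, 25, 16, 1, 16, 1, 0, 1, 16, 1, 16, 25, 16, 1, 16, 1, 0, 1, 16, 1, 16, 25, 16, 1, 16, 1, 0, 1, 16, 1, 16, 25, 16, 1, 16, 1.
The distinct values are {0, 1, 16, 25}; there are 4 of them.

4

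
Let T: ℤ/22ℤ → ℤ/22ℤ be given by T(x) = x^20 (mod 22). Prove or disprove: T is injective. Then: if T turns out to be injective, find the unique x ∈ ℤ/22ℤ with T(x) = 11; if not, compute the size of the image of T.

4

T(1) = 1^20 = 1.
T(3): Repeated squaring mod 22: 3^1 ≡ 3, 3^2 ≡ 3² = 9, 3^4 ≡ 9² = 81 ≡ 15, 3^8 ≡ 15² = 225 ≡ 5, 3^16 ≡ 5² = 25 ≡ 3. Since 20 = 16 + 4, 3^20 ≡ 3·15: 3·15 = 45 ≡ 1. So 3^20 ≡ 1 (mod 22).
So T(1) = T(3) = 1 while 1 ≠ 3, hence T is not injective.
Since T is not injective, we determine |image(T)|. Computing x^20 mod 22 for each x (by repeated squaring, reducing mod 22 at every step), the values T(0), T(1), …, T(21) are: 0, 1, 12, 1, 12, 1, 12, 1, 12, 1, 12, 11, 12, 1, 12, 1, 12, 1, 12, 1, 12, 1.
The distinct values are {0, 1, 11, 12}; there are 4 of them.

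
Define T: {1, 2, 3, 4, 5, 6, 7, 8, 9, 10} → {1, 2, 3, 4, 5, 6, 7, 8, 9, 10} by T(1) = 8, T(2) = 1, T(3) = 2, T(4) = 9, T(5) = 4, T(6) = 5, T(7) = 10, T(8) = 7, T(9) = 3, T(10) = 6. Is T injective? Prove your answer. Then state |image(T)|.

The values T(1), …, T(10) are 8, 1, 2, 9, 4, 5, 10, 7, 3, 6 — all distinct.
So T(s) = T(t) only when s = t, and T is injective.
The image of T is {1, 2, 3, 4, 5, 6, 7, 8, 9, 10}, which has 10 elements.

10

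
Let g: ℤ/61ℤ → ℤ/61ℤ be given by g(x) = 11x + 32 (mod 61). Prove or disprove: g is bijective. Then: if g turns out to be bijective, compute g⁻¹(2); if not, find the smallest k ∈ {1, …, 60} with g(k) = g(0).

25

Recall: g is injective if g(a) = g(b) implies a = b.
If g(a) = g(b), then 11a ≡ 11b (mod 61). Because gcd(11, 61) = 1, we may cancel 11 to get a ≡ b (mod 61).
We now compute 11⁻¹ mod 61 explicitly. Euclid's algorithm: 61 = 5·11 + 6, 11 = 1·6 + 5, 6 = 1·5 + 1; back-substituting gives 1 = 50·11 − 9·61, so 11⁻¹ ≡ 50 (mod 61).
Then y ↦ 50(y − 32) is a two-sided inverse to g, so every y ∈ ℤ/61ℤ has a preimage.
So g is bijective.
Since g is bijective, we find g⁻¹(2): we need 11x ≡ 2 − 32 ≡ 31 (mod 61). Using 11⁻¹ = 50: x ≡ 50·31 = 1550 = 25·61 + 25, so x = 25.
Check: g(25) = 11·25 + 32 = 307 = 5·61 + 2 ≡ 2 (mod 61).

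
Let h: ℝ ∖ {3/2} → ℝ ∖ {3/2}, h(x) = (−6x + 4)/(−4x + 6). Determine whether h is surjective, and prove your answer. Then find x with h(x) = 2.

4

For any y ≠ 3/2, solving y(−4x + 6) = −6x + 4 for x gives a well-defined x ≠ 3/2. So h is surjective.
Solving h(x) = 2: cross-multiplying gives −6x + 4 = 2(−4x + 6), which rearranges to 2x = 8, so x = 4.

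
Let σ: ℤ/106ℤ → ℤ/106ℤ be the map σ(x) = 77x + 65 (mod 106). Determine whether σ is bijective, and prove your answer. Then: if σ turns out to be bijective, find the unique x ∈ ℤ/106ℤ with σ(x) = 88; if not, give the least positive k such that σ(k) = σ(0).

If σ(a) = σ(b), then 77a ≡ 77b (mod 106). Because gcd(77, 106) = 1, we may cancel 77 to get a ≡ b (mod 106).
We now compute 77⁻¹ mod 106 explicitly. Euclid's algorithm: 106 = 1·77 + 29, 77 = 2·29 + 19, 29 = 1·19 + 10, 19 = 1·10 + 9, 10 = 1·9 + 1; back-substituting gives 1 = 95·77 − 69·106, so 77⁻¹ ≡ 95 (mod 106).
For any y ∈ ℤ/106ℤ, x = 95(y − 65) mod 106 satisfies σ(x) = 77·95(y − 65) + 65 ≡ y (since 77·95 ≡ 1 mod 106). So every y has a preimage.
So σ is bijective.
Since σ is bijective, we find σ⁻¹(88): we need 77x ≡ 88 − 65 ≡ 23 (mod 106). Using 77⁻¹ = 95: x ≡ 95·23 = 2185 = 20·106 + 65, so x = 65.
Check: σ(65) = 77·65 + 65 = 5070 = 47·106 + 88 ≡ 88 (mod 106).

65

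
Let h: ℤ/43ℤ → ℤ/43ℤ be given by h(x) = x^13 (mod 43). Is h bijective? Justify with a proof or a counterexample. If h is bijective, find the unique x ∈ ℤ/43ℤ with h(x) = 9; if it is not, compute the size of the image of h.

15

Since 43 is prime, the nonzero elements of ℤ/43ℤ form a cyclic group of order 42.
As gcd(13, 42) = 1, raising to the 13th power is a bijection on this group: if u^13 ≡ v^13 then (uv^{−1})^13 = 1, and the only element of order dividing gcd(13, 42) = 1 is 1, so u = v.
With h(0) = 0 this makes h injective on all of ℤ/43ℤ, hence bijective (finite equal-size domain and codomain). In particular h is bijective.
Since h is bijective, we find the preimage of 9. The inverse of x ↦ x^13 on (ℤ/43ℤ)^× is x ↦ x^13, because 13·13 = 169 = 4·42 + 1 ≡ 1 (mod 42) and x^{42} = 1 for x ≠ 0 (Fermat). So h⁻¹(9) = 9^13 mod 43.
Repeated squaring mod 43: 9^1 ≡ 9, 9^2 ≡ 9² = 81 ≡ 38, 9^4 ≡ 38² = 1444 ≡ 25, 9^8 ≡ 25² = 625 ≡ 23. Since 13 = 8 + 4 + 1, 9^13 ≡ 23·25·9: 23·25 = 575 ≡ 16, then 16·9 = 144 ≡ 15. So 9^13 ≡ 15 (mod 43).
Hence h⁻¹(9) = 15.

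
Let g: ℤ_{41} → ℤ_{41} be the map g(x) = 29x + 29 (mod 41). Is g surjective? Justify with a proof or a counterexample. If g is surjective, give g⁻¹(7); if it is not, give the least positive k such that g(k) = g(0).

Recall: surjectivity means every element of the codomain has a preimage under g.
Since gcd(29, 41) = 1, 29 is invertible modulo 41. Euclid's algorithm: 41 = 1·29 + 12, 29 = 2·12 + 5, 12 = 2·5 + 2, 5 = 2·2 + 1; back-substituting gives 1 = 17·29 − 12·41, so 29⁻¹ ≡ 17 (mod 41).
For any y ∈ ℤ_{41}, x = 17(y − 29) mod 41 satisfies g(x) = 29·17(y − 29) + 29 ≡ y (since 29·17 ≡ 1 mod 41). So every y has a preimage.
So g is surjective.
Since g is surjective, we find g⁻¹(7): we need 29x ≡ 7 − 29 ≡ 19 (mod 41). Using 29⁻¹ = 17: x ≡ 17·19 = 323 = 7·41 + 36, so x = 36.
Check: g(36) = 29·36 + 29 = 1073 = 26·41 + 7 ≡ 7 (mod 41).

36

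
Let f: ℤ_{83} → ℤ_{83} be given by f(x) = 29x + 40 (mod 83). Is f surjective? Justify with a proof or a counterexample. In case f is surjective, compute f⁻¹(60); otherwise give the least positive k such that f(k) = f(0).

Recall that surjectivity means every element of the codomain has a preimage under f.
Since gcd(29, 83) = 1, 29 is invertible modulo 83. Euclid's algorithm: 83 = 2·29 + 25, 29 = 1·25 + 4, 25 = 6·4 + 1; back-substituting gives 1 = 63·29 − 22·83, so 29⁻¹ ≡ 63 (mod 83).
For any y ∈ ℤ_{83}, x = 63(y − 40) mod 83 satisfies f(x) = 29·63(y − 40) + 40 ≡ y (since 29·63 ≡ 1 mod 83). So every y has a preimage.
Thus f is surjective.
Since f is surjective, we compute f⁻¹(60): solve 29x + 40 ≡ 60 (mod 83), i.e. 29x ≡ 20 (mod 83).
Multiplying by 29⁻¹ = 63 gives x ≡ 63·20 = 1260 = 15·83 + 15 ≡ 15 (mod 83).
Check: f(15) = 29·15 + 40 = 475 = 5·83 + 60 ≡ 60 (mod 83).

15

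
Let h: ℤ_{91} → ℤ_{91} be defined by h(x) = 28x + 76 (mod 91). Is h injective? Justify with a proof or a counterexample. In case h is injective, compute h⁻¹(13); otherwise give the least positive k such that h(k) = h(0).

By definition, h is injective if h(x_1) = h(x_2) implies x_1 = x_2.
We have gcd(28, 91) = 7 > 1. Taking x_1 = 0 and x_2 = 13: h(0) = 76 and h(13) = 28·13 + 76 = 440 ≡ 76 (mod 91).
So h(0) = h(13) while 0 ≠ 13, therefore h is not injective.
Since h is not injective, we find the least positive k with h(k) = h(0): this means 28k ≡ 0 (mod 91), i.e. 91 ∣ 28k. Since gcd(28, 91) = 7, dividing through by 7 this holds exactly when 13 ∣ 4k, and as gcd(4, 13) = 1, exactly when 13 ∣ k.
The smallest positive such k is 13.

13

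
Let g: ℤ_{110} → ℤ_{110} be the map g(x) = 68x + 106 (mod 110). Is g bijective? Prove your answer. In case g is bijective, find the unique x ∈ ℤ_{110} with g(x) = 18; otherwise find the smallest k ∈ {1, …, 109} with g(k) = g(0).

Recall: g is injective when g(u) = g(v) forces u = v.
We have gcd(68, 110) = 2 > 1. Taking u = 0 and v = 55: g(0) = 106 and g(55) = 68·55 + 106 = 3846 ≡ 106 (mod 110).
So g(0) = g(55) while 0 ≠ 55, thus g is not injective, hence not bijective.
Since g is not bijective, we find the least positive k with g(k) = g(0): this means 68k ≡ 0 (mod 110), i.e. 110 ∣ 68k. Since gcd(68, 110) = 2, dividing through by 2 this holds exactly when 55 ∣ 34k, and as gcd(34, 55) = 1, exactly when 55 ∣ k.
The smallest positive such k is 55.

55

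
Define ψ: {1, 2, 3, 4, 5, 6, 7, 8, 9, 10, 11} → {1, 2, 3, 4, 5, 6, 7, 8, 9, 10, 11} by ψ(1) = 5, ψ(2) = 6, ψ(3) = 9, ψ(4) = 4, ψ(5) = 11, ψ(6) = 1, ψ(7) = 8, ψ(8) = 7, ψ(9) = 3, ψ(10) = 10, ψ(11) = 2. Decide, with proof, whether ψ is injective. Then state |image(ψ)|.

11

The values ψ(1), …, ψ(11) are 5, 6, 9, 4, 11, 1, 8, 7, 3, 10, 2 — all distinct.
So ψ(u) = ψ(v) only when u = v, and ψ is injective.
The image of ψ is {1, 2, 3, 4, 5, 6, 7, 8, 9, 10, 11}, which has 11 elements.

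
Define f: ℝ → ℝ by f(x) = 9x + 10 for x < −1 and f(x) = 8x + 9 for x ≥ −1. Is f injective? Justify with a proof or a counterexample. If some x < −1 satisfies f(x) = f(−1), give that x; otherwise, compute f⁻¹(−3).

-13/9

Both pieces are strictly increasing (slopes 9 and 8), so each is injective on its own interval.
The left piece maps (−∞, −1) onto (−∞, 1); the right piece maps [−1, ∞) onto [1, ∞).
These images are disjoint, so no value is attained by both pieces. Therefore f is injective.
Because the two images are disjoint, no x < −1 has f(x) = f(−1), so we compute f⁻¹(−3): −3 lies in (−∞, 1), so solve 9x + 10 = −3: x = (−3 − 10)/9 = −13/9.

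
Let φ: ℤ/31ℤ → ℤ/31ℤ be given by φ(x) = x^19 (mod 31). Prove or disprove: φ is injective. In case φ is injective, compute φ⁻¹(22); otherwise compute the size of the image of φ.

Since 31 is prime, the nonzero elements of ℤ/31ℤ form a cyclic group of order 30.
As gcd(19, 30) = 1, raising to the 19th power is a bijection on this group: if a^19 ≡ b^19 then (ab^{−1})^19 = 1, and the only element of order dividing gcd(19, 30) = 1 is 1, so a = b.
With φ(0) = 0 this makes φ injective on all of ℤ/31ℤ, hence bijective (finite equal-size domain and codomain). In particular φ is injective.
Since φ is injective, we find the preimage of 22. The inverse of x ↦ x^19 on (ℤ/31ℤ)^× is x ↦ x^19, because 19·19 = 361 = 12·30 + 1 ≡ 1 (mod 30) and x^{30} = 1 for x ≠ 0 (Fermat). So φ⁻¹(22) = 22^19 mod 31.
Repeated squaring mod 31: 22^1 ≡ 22, 22^2 ≡ 22² = 484 ≡ 19, 22^4 ≡ 19² = 361 ≡ 20, 22^8 ≡ 20² = 400 ≡ 28, 22^16 ≡ 28² = 784 ≡ 9. Since 19 = 16 + 2 + 1, 22^19 ≡ 9·19·22: 9·19 = 171 ≡ 16, then 16·22 = 352 ≡ 11. So 22^19 ≡ 11 (mod 31).
Hence φ⁻¹(22) = 11.

11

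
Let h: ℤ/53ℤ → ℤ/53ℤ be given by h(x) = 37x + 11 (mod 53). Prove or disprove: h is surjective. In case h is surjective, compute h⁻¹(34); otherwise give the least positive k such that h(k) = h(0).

35

Since gcd(37, 53) = 1, 37 is invertible modulo 53. Euclid's algorithm: 53 = 1·37 + 16, 37 = 2·16 + 5, 16 = 3·5 + 1; back-substituting gives 1 = 43·37 − 30·53, so 37⁻¹ ≡ 43 (mod 53).
Then y ↦ 43(y − 11) is a two-sided inverse to h, so every y ∈ ℤ/53ℤ has a preimage.
So h is surjective.
Since h is surjective, we compute h⁻¹(34): solve 37x + 11 ≡ 34 (mod 53), i.e. 37x ≡ 23 (mod 53).
Multiplying by 37⁻¹ = 43 gives x ≡ 43·23 = 989 = 18·53 + 35 ≡ 35 (mod 53).
Check: h(35) = 37·35 + 11 = 1306 = 24·53 + 34 ≡ 34 (mod 53).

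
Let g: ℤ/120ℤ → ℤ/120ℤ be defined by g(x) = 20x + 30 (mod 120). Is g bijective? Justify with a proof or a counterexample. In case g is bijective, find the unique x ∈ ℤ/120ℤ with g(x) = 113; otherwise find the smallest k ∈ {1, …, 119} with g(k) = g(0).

6

By definition, injectivity means: for all a, b in the domain, g(a) = g(b) implies a = b.
We have gcd(20, 120) = 20 > 1. Taking a = 0 and b = 6: g(0) = 30 and g(6) = 20·6 + 30 = 150 ≡ 30 (mod 120).
So g(0) = g(6) while 0 ≠ 6, hence g is not injective, hence not bijective.
Since g is not bijective, we find the least positive k with g(k) = g(0): this means 20k ≡ 0 (mod 120), i.e. 120 ∣ 20k. Since gcd(20, 120) = 20, dividing through by 20 this holds exactly when 6 ∣ k.
The smallest positive such k is 6.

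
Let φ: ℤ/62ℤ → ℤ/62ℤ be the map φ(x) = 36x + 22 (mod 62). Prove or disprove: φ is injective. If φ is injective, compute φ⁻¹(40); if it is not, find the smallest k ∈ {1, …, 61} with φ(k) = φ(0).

31

We have gcd(36, 62) = 2 > 1. Taking u = 0 and v = 31: φ(0) = 22 and φ(31) = 36·31 + 22 = 1138 ≡ 22 (mod 62).
So φ(0) = φ(31) while 0 ≠ 31, hence φ is not injective.
Since φ is not injective, we find the least positive k with φ(k) = φ(0): this means 36k ≡ 0 (mod 62), i.e. 62 ∣ 36k. Since gcd(36, 62) = 2, dividing through by 2 this holds exactly when 31 ∣ 18k, and as gcd(18, 31) = 1, exactly when 31 ∣ k.
The smallest positive such k is 31.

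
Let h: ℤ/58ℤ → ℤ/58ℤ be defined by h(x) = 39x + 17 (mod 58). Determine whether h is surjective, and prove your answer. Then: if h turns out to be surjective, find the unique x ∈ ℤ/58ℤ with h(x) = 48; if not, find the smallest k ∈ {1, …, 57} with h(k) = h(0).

35

Since gcd(39, 58) = 1, 39 is invertible modulo 58. Euclid's algorithm: 58 = 1·39 + 19, 39 = 2·19 + 1; back-substituting gives 1 = 3·39 − 2·58, so 39⁻¹ ≡ 3 (mod 58).
Then y ↦ 3(y − 17) is a two-sided inverse to h, so every y ∈ ℤ/58ℤ has a preimage.
So h is surjective.
Since h is surjective, we find h⁻¹(48): we need 39x ≡ 48 − 17 ≡ 31 (mod 58). Using 39⁻¹ = 3: x ≡ 3·31 = 93 = 1·58 + 35, so x = 35.
Check: h(35) = 39·35 + 17 = 1382 = 23·58 + 48 ≡ 48 (mod 58).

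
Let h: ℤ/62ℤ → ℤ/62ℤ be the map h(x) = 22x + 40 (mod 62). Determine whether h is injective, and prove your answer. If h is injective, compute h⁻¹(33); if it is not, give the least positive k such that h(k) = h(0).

31

Recall that h is injective when h(s) = h(t) forces s = t.
We have gcd(22, 62) = 2 > 1. Taking s = 0 and t = 31: h(0) = 40 and h(31) = 22·31 + 40 = 722 ≡ 40 (mod 62).
So h(0) = h(31) while 0 ≠ 31, thus h is not injective.
Since h is not injective, we find the least positive k with h(k) = h(0): this means 22k ≡ 0 (mod 62), i.e. 62 ∣ 22k. Since gcd(22, 62) = 2, dividing through by 2 this holds exactly when 31 ∣ 11k, and as gcd(11, 31) = 1, exactly when 31 ∣ k.
The smallest positive such k is 31.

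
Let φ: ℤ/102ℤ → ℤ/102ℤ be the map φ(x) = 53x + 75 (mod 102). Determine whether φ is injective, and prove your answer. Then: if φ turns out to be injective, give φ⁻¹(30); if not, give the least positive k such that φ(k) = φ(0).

3

Recall: φ is injective if φ(s) = φ(t) implies s = t.
Suppose φ(s) = φ(t) in ℤ/102ℤ. Then 53s + 75 ≡ 53t + 75 (mod 102), thus 53(s − t) ≡ 0 (mod 102).
Since gcd(53, 102) = 1, 53 is invertible modulo 102, so s − t ≡ 0 (mod 102), i.e. s = t.
Thus φ is injective.
We now compute 53⁻¹ mod 102 explicitly. Euclid's algorithm: 102 = 1·53 + 49, 53 = 1·49 + 4, 49 = 12·4 + 1; back-substituting gives 1 = 77·53 − 40·102, so 53⁻¹ ≡ 77 (mod 102).
Since φ is injective, we compute φ⁻¹(30): solve 53x + 75 ≡ 30 (mod 102), i.e. 53x ≡ 57 (mod 102).
Multiplying by 53⁻¹ = 77 gives x ≡ 77·57 = 4389 = 43·102 + 3 ≡ 3 (mod 102).
Check: φ(3) = 53·3 + 75 = 234 = 2·102 + 30 ≡ 30 (mod 102).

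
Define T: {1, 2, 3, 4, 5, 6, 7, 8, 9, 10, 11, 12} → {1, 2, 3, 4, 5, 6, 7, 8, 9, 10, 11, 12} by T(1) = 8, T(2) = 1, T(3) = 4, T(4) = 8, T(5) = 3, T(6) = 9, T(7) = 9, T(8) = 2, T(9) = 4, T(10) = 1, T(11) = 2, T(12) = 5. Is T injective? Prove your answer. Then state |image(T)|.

T(1) = 8 = T(4) with 1 ≠ 4, so T is not injective.
The image of T is {1, 2, 3, 4, 5, 8, 9}, which has 7 elements.

7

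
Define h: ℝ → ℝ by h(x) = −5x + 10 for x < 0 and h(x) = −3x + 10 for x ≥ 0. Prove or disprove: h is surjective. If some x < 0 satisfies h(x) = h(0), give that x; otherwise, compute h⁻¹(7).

1

Both pieces are strictly decreasing (slopes −5 and −3), so each is injective on its own interval.
The left piece maps (−∞, 0) onto (10, ∞); the right piece maps [0, ∞) onto (−∞, 10].
These images together cover ℝ, so h is surjective.
Because the two images are disjoint, no x < 0 has h(x) = h(0), so we compute h⁻¹(7): 7 lies in (−∞, 10], so solve −3x + 10 = 7: x = (7 − 10)/(−3) = 1.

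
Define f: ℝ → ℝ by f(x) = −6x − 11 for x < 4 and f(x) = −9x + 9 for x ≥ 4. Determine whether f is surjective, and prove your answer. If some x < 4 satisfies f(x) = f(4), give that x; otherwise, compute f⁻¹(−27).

Both pieces are strictly decreasing (slopes −6 and −9), so each is injective on its own interval.
The left piece maps (−∞, 4) onto (−35, ∞); the right piece maps [4, ∞) onto (−∞, −27].
The union (−35, ∞) ∪ (−∞, −27] covers ℝ, so f is surjective.
For the follow-up: the images overlap, so an x < 4 with f(x) = f(4) exists. f(4) = −27; solving −6x − 11 = −27 for x < 4 gives x = (−27 + 11)/(−6) = 8/3.

8/3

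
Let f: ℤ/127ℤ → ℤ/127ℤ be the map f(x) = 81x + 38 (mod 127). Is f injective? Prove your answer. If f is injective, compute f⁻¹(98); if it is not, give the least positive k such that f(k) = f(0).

76

Suppose f(s) = f(t) in ℤ/127ℤ. Then 81s + 38 ≡ 81t + 38 (mod 127), thus 81(s − t) ≡ 0 (mod 127).
Since gcd(81, 127) = 1, 81 is invertible modulo 127, hence s − t ≡ 0 (mod 127), i.e. s = t.
Thus f is injective.
We now compute 81⁻¹ mod 127 explicitly. Euclid's algorithm: 127 = 1·81 + 46, 81 = 1·46 + 35, 46 = 1·35 + 11, 35 = 3·11 + 2, 11 = 5·2 + 1; back-substituting gives 1 = 69·81 − 44·127, so 81⁻¹ ≡ 69 (mod 127).
Since f is injective, we find f⁻¹(98): we need 81x ≡ 98 − 38 ≡ 60 (mod 127). Using 81⁻¹ = 69: x ≡ 69·60 = 4140 = 32·127 + 76, so x = 76.
Check: f(76) = 81·76 + 38 = 6194 = 48·127 + 98 ≡ 98 (mod 127).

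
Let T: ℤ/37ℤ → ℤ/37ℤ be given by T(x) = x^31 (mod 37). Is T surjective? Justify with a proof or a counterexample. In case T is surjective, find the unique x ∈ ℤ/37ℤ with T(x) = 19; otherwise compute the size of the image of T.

24

Since 37 is prime, the nonzero elements of ℤ/37ℤ form a cyclic group of order 36.
As gcd(31, 36) = 1, raising to the 31st power is a bijection on this group: if a^31 ≡ b^31 then (ab^{−1})^31 = 1, and the only element of order dividing gcd(31, 36) = 1 is 1, so a = b.
With T(0) = 0 this makes T injective on all of ℤ/37ℤ, hence bijective (finite equal-size domain and codomain). In particular T is surjective.
Since T is surjective, we find the preimage of 19. The inverse of x ↦ x^31 on (ℤ/37ℤ)^× is x ↦ x^7, because 31·7 = 217 = 6·36 + 1 ≡ 1 (mod 36) and x^{36} = 1 for x ≠ 0 (Fermat). So T⁻¹(19) = 19^7 mod 37.
Repeated squaring mod 37: 19^1 ≡ 19, 19^2 ≡ 19² = 361 ≡ 28, 19^4 ≡ 28² = 784 ≡ 7. Since 7 = 4 + 2 + 1, 19^7 ≡ 7·28·19: 7·28 = 196 ≡ 11, then 11·19 = 209 ≡ 24. So 19^7 ≡ 24 (mod 37).
Hence T⁻¹(19) = 24.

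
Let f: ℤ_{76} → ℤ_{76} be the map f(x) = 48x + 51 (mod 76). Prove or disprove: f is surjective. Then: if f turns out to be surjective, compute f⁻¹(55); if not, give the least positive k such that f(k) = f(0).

Since gcd(48, 76) = 4, we have 48x ≡ 0 (mod 4) for all x, so f(x) ≡ 3 (mod 4).
But 0 ≢ 3 (mod 4), so 0 ∈ ℤ_{76} has no preimage. Therefore f is not surjective.
Since f is not surjective, we find the least positive k with f(k) = f(0): this means 48k ≡ 0 (mod 76), i.e. 76 ∣ 48k. Since gcd(48, 76) = 4, dividing through by 4 this holds exactly when 19 ∣ 12k, and as gcd(12, 19) = 1, exactly when 19 ∣ k.
The smallest positive such k is 19.

19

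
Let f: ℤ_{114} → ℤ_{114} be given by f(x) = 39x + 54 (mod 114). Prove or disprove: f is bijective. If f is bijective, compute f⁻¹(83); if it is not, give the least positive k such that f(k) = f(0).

38

We have gcd(39, 114) = 3 > 1. Taking u = 0 and v = 38: f(0) = 54 and f(38) = 39·38 + 54 = 1536 ≡ 54 (mod 114).
So f(0) = f(38) while 0 ≠ 38, so f is not injective, hence not bijective.
Since f is not bijective, we find the least positive k with f(k) = f(0): this means 39k ≡ 0 (mod 114), i.e. 114 ∣ 39k. Since gcd(39, 114) = 3, dividing through by 3 this holds exactly when 38 ∣ 13k, and as gcd(13, 38) = 1, exactly when 38 ∣ k.
The smallest positive such k is 38.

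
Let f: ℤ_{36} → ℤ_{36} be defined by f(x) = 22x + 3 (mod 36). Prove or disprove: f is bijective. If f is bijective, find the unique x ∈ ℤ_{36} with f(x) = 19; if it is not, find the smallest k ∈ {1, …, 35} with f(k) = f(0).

We have gcd(22, 36) = 2 > 1. Taking x_1 = 0 and x_2 = 18: f(0) = 3 and f(18) = 22·18 + 3 = 399 ≡ 3 (mod 36).
So f(0) = f(18) while 0 ≠ 18, therefore f is not injective, hence not bijective.
Since f is not bijective, we find the least positive k with f(k) = f(0): this means 22k ≡ 0 (mod 36), i.e. 36 ∣ 22k. Since gcd(22, 36) = 2, dividing through by 2 this holds exactly when 18 ∣ 11k, and as gcd(11, 18) = 1, exactly when 18 ∣ k.
The smallest positive such k is 18.

18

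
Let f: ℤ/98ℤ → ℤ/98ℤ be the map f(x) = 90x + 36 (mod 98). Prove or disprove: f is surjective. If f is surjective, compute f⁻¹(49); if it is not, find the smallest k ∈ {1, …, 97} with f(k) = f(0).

49

By definition, f is surjective if every y in the codomain equals f(x) for some x in the domain.
Since gcd(90, 98) = 2, we have 90x ≡ 0 (mod 2) for all x, so f(x) ≡ 0 (mod 2).
But 1 ≢ 0 (mod 2), so 1 ∈ ℤ/98ℤ has no preimage. Thus f is not surjective.
Since f is not surjective, we find the least positive k with f(k) = f(0): this means 90k ≡ 0 (mod 98), i.e. 98 ∣ 90k. Since gcd(90, 98) = 2, dividing through by 2 this holds exactly when 49 ∣ 45k, and as gcd(45, 49) = 1, exactly when 49 ∣ k.
The smallest positive such k is 49.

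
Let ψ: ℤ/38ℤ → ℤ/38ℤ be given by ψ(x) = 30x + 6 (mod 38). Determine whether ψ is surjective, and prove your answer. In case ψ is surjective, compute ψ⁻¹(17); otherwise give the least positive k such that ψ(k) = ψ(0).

Since gcd(30, 38) = 2, we have 30x ≡ 0 (mod 2) for all x, so ψ(x) ≡ 0 (mod 2).
But 1 ≢ 0 (mod 2), so 1 ∈ ℤ/38ℤ has no preimage. Therefore ψ is not surjective.
Since ψ is not surjective, we find the least positive k with ψ(k) = ψ(0): this means 30k ≡ 0 (mod 38), i.e. 38 ∣ 30k. Since gcd(30, 38) = 2, dividing through by 2 this holds exactly when 19 ∣ 15k, and as gcd(15, 19) = 1, exactly when 19 ∣ k.
The smallest positive such k is 19.

19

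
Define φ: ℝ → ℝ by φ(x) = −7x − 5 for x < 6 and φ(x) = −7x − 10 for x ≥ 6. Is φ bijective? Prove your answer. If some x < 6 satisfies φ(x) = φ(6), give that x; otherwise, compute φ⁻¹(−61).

Both pieces are strictly decreasing (slopes −7 and −7), so each is injective on its own interval.
The left piece maps (−∞, 6) onto (−47, ∞); the right piece maps [6, ∞) onto (−∞, −52].
The images leave a gap (−47 has no preimage), so φ is not surjective, hence not bijective.
Because the two images are disjoint, no x < 6 has φ(x) = φ(6), so we compute φ⁻¹(−61): −61 lies in (−∞, −52], so solve −7x − 10 = −61: x = (−61 + 10)/(−7) = 51/7.

51/7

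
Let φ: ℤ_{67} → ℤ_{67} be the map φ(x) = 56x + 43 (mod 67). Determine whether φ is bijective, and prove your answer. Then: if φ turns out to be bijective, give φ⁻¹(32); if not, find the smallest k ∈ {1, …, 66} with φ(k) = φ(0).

1

If φ(x_1) = φ(x_2), then 56x_1 ≡ 56x_2 (mod 67). Because gcd(56, 67) = 1, we may cancel 56 to get x_1 ≡ x_2 (mod 67).
We now compute 56⁻¹ mod 67 explicitly. Euclid's algorithm: 67 = 1·56 + 11, 56 = 5·11 + 1; back-substituting gives 1 = 6·56 − 5·67, so 56⁻¹ ≡ 6 (mod 67).
For any y ∈ ℤ_{67}, x = 6(y − 43) mod 67 satisfies φ(x) = 56·6(y − 43) + 43 ≡ y (since 56·6 ≡ 1 mod 67). So every y has a preimage.
Therefore φ is bijective.
Since φ is bijective, we compute φ⁻¹(32): solve 56x + 43 ≡ 32 (mod 67), i.e. 56x ≡ 56 (mod 67).
Multiplying by 56⁻¹ = 6 gives x ≡ 6·56 = 336 = 5·67 + 1 ≡ 1 (mod 67).
Check: φ(1) = 56·1 + 43 = 99 = 1·67 + 32 ≡ 32 (mod 67).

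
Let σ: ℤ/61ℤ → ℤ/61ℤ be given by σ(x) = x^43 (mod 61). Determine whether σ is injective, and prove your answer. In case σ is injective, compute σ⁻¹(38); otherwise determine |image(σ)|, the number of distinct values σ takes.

24

Since 61 is prime, the nonzero elements of ℤ/61ℤ form a cyclic group of order 60.
As gcd(43, 60) = 1, raising to the 43rd power is a bijection on this group: if x_1^43 ≡ x_2^43 then (x_1x_2^{−1})^43 = 1, and the only element of order dividing gcd(43, 60) = 1 is 1, so x_1 = x_2.
With σ(0) = 0 this makes σ injective on all of ℤ/61ℤ, hence bijective (finite equal-size domain and codomain). In particular σ is injective.
Since σ is injective, we find the preimage of 38. The inverse of x ↦ x^43 on (ℤ/61ℤ)^× is x ↦ x^7, because 43·7 = 301 = 5·60 + 1 ≡ 1 (mod 60) and x^{60} = 1 for x ≠ 0 (Fermat). So σ⁻¹(38) = 38^7 mod 61.
Repeated squaring mod 61: 38^1 ≡ 38, 38^2 ≡ 38² = 1444 ≡ 41, 38^4 ≡ 41² = 1681 ≡ 34. Since 7 = 4 + 2 + 1, 38^7 ≡ 34·41·38: 34·41 = 1394 ≡ 52, then 52·38 = 1976 ≡ 24. So 38^7 ≡ 24 (mod 61).
Hence σ⁻¹(38) = 24.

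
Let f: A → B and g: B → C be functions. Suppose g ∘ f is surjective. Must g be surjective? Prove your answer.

Let c ∈ C. Since g ∘ f is surjective, some a ∈ A has g(f(a)) = c. Then b = f(a) ∈ B satisfies g(b) = c. So g is surjective.

surjective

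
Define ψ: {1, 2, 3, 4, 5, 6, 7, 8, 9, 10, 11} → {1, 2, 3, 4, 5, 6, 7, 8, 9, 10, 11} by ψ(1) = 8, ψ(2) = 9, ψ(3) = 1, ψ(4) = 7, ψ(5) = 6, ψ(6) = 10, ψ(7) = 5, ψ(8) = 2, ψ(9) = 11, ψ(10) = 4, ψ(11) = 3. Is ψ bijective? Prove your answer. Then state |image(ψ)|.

The values 8, 9, 1, 7, 6, 10, 5, 2, 11, 4, 3 are a permutation of {1, 2, 3, 4, 5, 6, 7, 8, 9, 10, 11}: each element appears exactly once.
So ψ is injective and surjective, hence bijective.
The image of ψ is {1, 2, 3, 4, 5, 6, 7, 8, 9, 10, 11}, which has 11 elements.

11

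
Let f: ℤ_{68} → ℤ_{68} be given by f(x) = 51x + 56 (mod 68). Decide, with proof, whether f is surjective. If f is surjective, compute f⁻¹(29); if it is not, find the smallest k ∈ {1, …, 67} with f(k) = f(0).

Since gcd(51, 68) = 17, we have 51x ≡ 0 (mod 17) for all x, so f(x) ≡ 5 (mod 17).
But 0 ≢ 5 (mod 17), so 0 ∈ ℤ_{68} has no preimage. So f is not surjective.
Since f is not surjective, we find the least positive k with f(k) = f(0): this means 51k ≡ 0 (mod 68), i.e. 68 ∣ 51k. Since gcd(51, 68) = 17, dividing through by 17 this holds exactly when 4 ∣ 3k, and as gcd(3, 4) = 1, exactly when 4 ∣ k.
The smallest positive such k is 4.

4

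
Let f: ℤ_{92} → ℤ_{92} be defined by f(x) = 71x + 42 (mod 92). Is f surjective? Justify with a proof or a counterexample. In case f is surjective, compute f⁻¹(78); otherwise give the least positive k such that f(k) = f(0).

64

Since gcd(71, 92) = 1, 71 is invertible modulo 92. Euclid's algorithm: 92 = 1·71 + 21, 71 = 3·21 + 8, 21 = 2·8 + 5, 8 = 1·5 + 3, 5 = 1·3 + 2, 3 = 1·2 + 1; back-substituting gives 1 = 35·71 − 27·92, so 71⁻¹ ≡ 35 (mod 92).
For any y ∈ ℤ_{92}, x = 35(y − 42) mod 92 satisfies f(x) = 71·35(y − 42) + 42 ≡ y (since 71·35 ≡ 1 mod 92). So every y has a preimage.
Therefore f is surjective.
Since f is surjective, we compute f⁻¹(78): solve 71x + 42 ≡ 78 (mod 92), i.e. 71x ≡ 36 (mod 92).
Multiplying by 71⁻¹ = 35 gives x ≡ 35·36 = 1260 = 13·92 + 64 ≡ 64 (mod 92).
Check: f(64) = 71·64 + 42 = 4586 = 49·92 + 78 ≡ 78 (mod 92).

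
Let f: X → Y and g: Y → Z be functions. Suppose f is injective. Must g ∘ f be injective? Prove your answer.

No. Take X = Y = Z = {0, 1, 2}, f = identity (injective), and g(x) = 0 for every x.
Then (g ∘ f)(0) = 0 = (g ∘ f)(2) with 0 ≠ 2, so g ∘ f is not injective.

not injective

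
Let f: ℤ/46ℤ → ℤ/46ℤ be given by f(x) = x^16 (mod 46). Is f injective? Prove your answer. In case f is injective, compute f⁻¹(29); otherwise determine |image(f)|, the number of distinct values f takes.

24

f(22): Repeated squaring mod 46: 22^1 ≡ 22, 22^2 ≡ 22² = 484 ≡ 24, 22^4 ≡ 24² = 576 ≡ 24, 22^8 ≡ 24² = 576 ≡ 24, 22^16 ≡ 24² = 576 ≡ 24. So 22^16 ≡ 24 (mod 46).
f(24): Repeated squaring mod 46: 24^1 ≡ 24, 24^2 ≡ 24² = 576 ≡ 24, 24^4 ≡ 24² = 576 ≡ 24, 24^8 ≡ 24² = 576 ≡ 24, 24^16 ≡ 24² = 576 ≡ 24. So 24^16 ≡ 24 (mod 46).
So f(22) = f(24) = 24 while 22 ≠ 24, so f is not injective.
Since f is not injective, we determine |image(f)|. Computing x^16 mod 46 for each x (by repeated squaring, reducing mod 46 at every step), the values f(0), f(1), …, f(45) are: 0, 1, 32, 13, 12, 3, 2, 29, 16, 31, 4, 41, 18, 27, 8, 39, 6, 25, 26, 35, 36, 9, 24, 23, 24, 9, 36, 35, 26, 25, 6, 39, 8, 27, 18, 41, 4, 31, 16, 29, 2, 3, 12, 13, 32, 1.
The distinct values are {0, 1, 2, 3, 4, 6, 8, 9, 12, 13, 16, 18, 23, 24, 25, 26, 27, 29, 31, 32, 35, 36, 39, 41}; there are 24 of them.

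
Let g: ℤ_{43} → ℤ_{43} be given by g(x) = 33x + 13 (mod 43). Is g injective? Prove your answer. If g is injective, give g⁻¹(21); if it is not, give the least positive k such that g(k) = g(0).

25

If g(a) = g(b), then 33a ≡ 33b (mod 43). Because gcd(33, 43) = 1, we may cancel 33 to get a ≡ b (mod 43).
So g is injective.
We now compute 33⁻¹ mod 43 explicitly. Euclid's algorithm: 43 = 1·33 + 10, 33 = 3·10 + 3, 10 = 3·3 + 1; back-substituting gives 1 = 30·33 − 23·43, so 33⁻¹ ≡ 30 (mod 43).
Since g is injective, we compute g⁻¹(21): solve 33x + 13 ≡ 21 (mod 43), i.e. 33x ≡ 8 (mod 43).
Multiplying by 33⁻¹ = 30 gives x ≡ 30·8 = 240 = 5·43 + 25 ≡ 25 (mod 43).
Check: g(25) = 33·25 + 13 = 838 = 19·43 + 21 ≡ 21 (mod 43).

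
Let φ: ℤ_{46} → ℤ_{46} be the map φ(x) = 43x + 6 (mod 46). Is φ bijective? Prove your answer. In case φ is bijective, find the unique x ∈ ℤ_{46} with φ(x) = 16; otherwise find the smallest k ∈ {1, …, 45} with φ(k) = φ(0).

12

If φ(x_1) = φ(x_2), then 43x_1 ≡ 43x_2 (mod 46). Because gcd(43, 46) = 1, we may cancel 43 to get x_1 ≡ x_2 (mod 46).
We now compute 43⁻¹ mod 46 explicitly. Euclid's algorithm: 46 = 1·43 + 3, 43 = 14·3 + 1; back-substituting gives 1 = 15·43 − 14·46, so 43⁻¹ ≡ 15 (mod 46).
For any y ∈ ℤ_{46}, x = 15(y − 6) mod 46 satisfies φ(x) = 43·15(y − 6) + 6 ≡ y (since 43·15 ≡ 1 mod 46). So every y has a preimage.
So φ is bijective.
Since φ is bijective, we compute φ⁻¹(16): solve 43x + 6 ≡ 16 (mod 46), i.e. 43x ≡ 10 (mod 46).
Multiplying by 43⁻¹ = 15 gives x ≡ 15·10 = 150 = 3·46 + 12 ≡ 12 (mod 46).
Check: φ(12) = 43·12 + 6 = 522 = 11·46 + 16 ≡ 16 (mod 46).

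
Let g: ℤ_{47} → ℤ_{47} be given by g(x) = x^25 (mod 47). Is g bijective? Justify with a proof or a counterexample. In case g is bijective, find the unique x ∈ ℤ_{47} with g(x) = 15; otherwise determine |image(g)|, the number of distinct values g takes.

19

Since 47 is prime, the nonzero elements of ℤ_{47} form a cyclic group of order 46.
As gcd(25, 46) = 1, raising to the 25th power is a bijection on this group: if x_1^25 ≡ x_2^25 then (x_1x_2^{−1})^25 = 1, and the only element of order dividing gcd(25, 46) = 1 is 1, so x_1 = x_2.
With g(0) = 0 this makes g injective on all of ℤ_{47}, hence bijective (finite equal-size domain and codomain). In particular g is bijective.
Since g is bijective, we find the preimage of 15. The inverse of x ↦ x^25 on (ℤ_{47})^× is x ↦ x^35, because 25·35 = 875 = 19·46 + 1 ≡ 1 (mod 46) and x^{46} = 1 for x ≠ 0 (Fermat). So g⁻¹(15) = 15^35 mod 47.
Repeated squaring mod 47: 15^1 ≡ 15, 15^2 ≡ 15² = 225 ≡ 37, 15^4 ≡ 37² = 1369 ≡ 6, 15^8 ≡ 6² = 36, 15^16 ≡ 36² = 1296 ≡ 27, 15^32 ≡ 27² = 729 ≡ 24. Since 35 = 32 + 2 + 1, 15^35 ≡ 24·37·15: 24·37 = 888 ≡ 42, then 42·15 = 630 ≡ 19. So 15^35 ≡ 19 (mod 47).
Hence g⁻¹(15) = 19.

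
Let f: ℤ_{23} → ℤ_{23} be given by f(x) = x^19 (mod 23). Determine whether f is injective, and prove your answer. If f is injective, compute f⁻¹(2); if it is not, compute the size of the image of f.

13

Since 23 is prime, the nonzero elements of ℤ_{23} form a cyclic group of order 22.
As gcd(19, 22) = 1, raising to the 19th power is a bijection on this group: if a^19 ≡ b^19 then (ab^{−1})^19 = 1, and the only element of order dividing gcd(19, 22) = 1 is 1, so a = b.
With f(0) = 0 this makes f injective on all of ℤ_{23}, hence bijective (finite equal-size domain and codomain). In particular f is injective.
Since f is injective, we find the preimage of 2. The inverse of x ↦ x^19 on (ℤ_{23})^× is x ↦ x^7, because 19·7 = 133 = 6·22 + 1 ≡ 1 (mod 22) and x^{22} = 1 for x ≠ 0 (Fermat). So f⁻¹(2) = 2^7 mod 23.
Repeated squaring mod 23: 2^1 ≡ 2, 2^2 ≡ 2² = 4, 2^4 ≡ 4² = 16. Since 7 = 4 + 2 + 1, 2^7 ≡ 16·4·2: 16·4 = 64 ≡ 18, then 18·2 = 36 ≡ 13. So 2^7 ≡ 13 (mod 23).
Hence f⁻¹(2) = 13.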